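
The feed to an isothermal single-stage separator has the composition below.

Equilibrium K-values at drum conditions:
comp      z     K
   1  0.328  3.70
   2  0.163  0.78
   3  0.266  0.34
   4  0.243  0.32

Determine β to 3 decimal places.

Let β = V/F and solve Σ zᵢ(Kᵢ−1)/(1+β(Kᵢ−1)) = 0.
g(0) = ΣzᵢKᵢ − 1 = 0.509 and g(1) = 1 − Σzᵢ/Kᵢ = -0.839, so a root lies in (0, 1).
Newton iteration, β⁰ = 0.5:
  β = 0.500: g = -0.1758, g' = -0.959 → β = 0.317
  β = 0.317: g = 0.0064, g' = -1.072 → β = 0.323
Converged at β = 0.323.

β = 0.323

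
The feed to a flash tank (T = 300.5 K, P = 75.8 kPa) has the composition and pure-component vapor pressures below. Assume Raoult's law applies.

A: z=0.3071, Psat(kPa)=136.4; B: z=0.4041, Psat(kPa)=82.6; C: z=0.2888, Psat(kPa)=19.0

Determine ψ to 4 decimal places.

Raoult's law: Kᵢ = Pᵢˢᵃᵗ/P = Pᵢˢᵃᵗ/75.8.
  K_A = 136.4/75.8 = 1.799472, K_B = 82.6/75.8 = 1.089710, K_C = 19.0/75.8 = 0.250660
Material balance + equilibrium reduce to Σ zᵢ(Kᵢ−1)/(1+ψ(Kᵢ−1)) = 0.
Feasibility: ΣzᵢKᵢ = 1.0654, Σzᵢ/Kᵢ = 1.6937 — both > 1, two phases present.
Newton iteration, ψ⁰ = 0.5:
  ψ = 0.5000: g = -0.13597, g' = -0.5179 → ψ = 0.2374
  ψ = 0.2374: g = -0.02140, g' = -0.3817 → ψ = 0.1814
  ψ = 0.1814: g = -0.00035, g' = -0.3701 → ψ = 0.1804
Converged at ψ = 0.1804.

ψ = 0.1804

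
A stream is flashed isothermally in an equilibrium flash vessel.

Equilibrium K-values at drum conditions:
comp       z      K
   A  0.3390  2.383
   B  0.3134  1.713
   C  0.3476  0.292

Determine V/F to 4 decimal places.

Material balance + equilibrium reduce to Σ zᵢ(Kᵢ−1)/(1+V/F(Kᵢ−1)) = 0.
Check two-phase: ΣzᵢKᵢ = 1.4462 > 1 and Σzᵢ/Kᵢ = 1.5156 > 1, so g(0) = 0.4462 > 0 and g(1) = -0.5156 < 0.
Newton–Raphson from V/F = 0.65:
  V/F = 0.6500: g = -0.05633, g' = -0.8522 → V/F = 0.5839
  V/F = 0.5839: g = -0.00239, g' = -0.7842 → V/F = 0.5809
Converged at V/F = 0.5808.

V/F = 0.5808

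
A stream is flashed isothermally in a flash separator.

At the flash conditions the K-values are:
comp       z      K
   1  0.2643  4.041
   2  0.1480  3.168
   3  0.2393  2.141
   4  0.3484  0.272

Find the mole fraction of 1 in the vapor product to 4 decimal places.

y_1 = 0.3364

Rachford–Rice: g(β) = Σ zᵢ(Kᵢ−1)/(1+β(Kᵢ−1)) = 0.
Feasibility: ΣzᵢKᵢ = 2.1440, Σzᵢ/Kᵢ = 1.5048 — both > 1, two phases present.
Iterate (Newton) starting at β = 0.69:
  β = 0.6900: g = 0.03110, g' = -1.2093 → β = 0.7157
  β = 0.7157: g = -0.00048, g' = -1.2484 → β = 0.7153
Converged at β = 0.7153.
Compositions from xᵢ = zᵢ/(1+β(Kᵢ−1)), yᵢ = Kᵢxᵢ:
  1: x = 0.0832, y = 0.3364
  2: x = 0.0580, y = 0.1838
  3: x = 0.1318, y = 0.2821
  4: x = 0.7270, y = 0.1977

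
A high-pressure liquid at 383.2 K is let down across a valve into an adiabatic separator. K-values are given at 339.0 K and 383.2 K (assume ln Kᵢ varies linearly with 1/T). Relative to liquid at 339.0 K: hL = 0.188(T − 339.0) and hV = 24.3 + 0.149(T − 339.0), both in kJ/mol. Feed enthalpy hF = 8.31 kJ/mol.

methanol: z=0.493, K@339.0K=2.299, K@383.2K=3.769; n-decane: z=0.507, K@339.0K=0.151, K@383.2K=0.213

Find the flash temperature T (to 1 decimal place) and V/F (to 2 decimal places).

Adiabatic flash: solve Rachford–Rice at each trial T, then check hF = ψ·hV(T) + (1−ψ)·hL(T).
  T = 339.0 K: K = (2.299, 0.151), RR gives ψ = 0.190, H_out = 4.626 kJ/mol
  T = 383.2 K: K = (3.769, 0.213), RR gives ψ = 0.443, H_out = 18.318 kJ/mol
  T = 361.1 K: K = (2.988, 0.181), RR gives ψ = 0.347, H_out = 12.292 kJ/mol
  T = 350.1 K: K = (2.634, 0.166), RR gives ψ = 0.281, H_out = 8.788 kJ/mol
  T = 344.6 K: K = (2.465, 0.158), RR gives ψ = 0.240, H_out = 6.826 kJ/mol
  T = 347.4 K: K = (2.550, 0.162), RR gives ψ = 0.261, H_out = 7.846 kJ/mol
  T = 348.8 K: K = (2.593, 0.164), RR gives ψ = 0.272, H_out = 8.339 kJ/mol
Linear interpolation between T = 347.4 (H_out = 7.846) and T = 348.8 (H_out = 8.339) on hF = 8.31 gives T ≈ 348.7 K, at which ψ = 0.27.

T = 348.7 K, V/F = 0.27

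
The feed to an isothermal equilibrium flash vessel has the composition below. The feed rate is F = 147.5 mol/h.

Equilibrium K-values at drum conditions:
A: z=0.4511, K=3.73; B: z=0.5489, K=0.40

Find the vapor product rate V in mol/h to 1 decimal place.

V = 81.2 mol/h

Newton–Raphson from β = 0.5:
  β = 0.5000: g = 0.05023, g' = -1.0044 → β = 0.5500
  β = 0.5500: g = 0.00074, g' = -0.9775 → β = 0.5508
Converged at β = 0.5508.
Then V = β·F = 0.5508·147.5 = 81.2 mol/h and L = F − V = 66.3 mol/h.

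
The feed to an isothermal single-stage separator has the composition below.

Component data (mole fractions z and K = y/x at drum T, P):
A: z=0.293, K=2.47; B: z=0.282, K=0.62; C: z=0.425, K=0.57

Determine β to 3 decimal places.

β = 0.233

Newton iteration, β⁰ = 0.54:
  β = 0.540: g = -0.1327, g' = -0.395 → β = 0.204
  β = 0.204: g = 0.0151, g' = -0.517 → β = 0.233
Converged at β = 0.233.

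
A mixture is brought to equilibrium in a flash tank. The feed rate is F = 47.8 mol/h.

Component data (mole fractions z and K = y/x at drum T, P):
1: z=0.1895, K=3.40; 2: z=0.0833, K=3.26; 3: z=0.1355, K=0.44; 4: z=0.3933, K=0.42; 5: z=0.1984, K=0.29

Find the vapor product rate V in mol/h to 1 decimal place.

V = 6.5 mol/h

Material balance + equilibrium reduce to Σ zᵢ(Kᵢ−1)/(1+β(Kᵢ−1)) = 0.
g(0) = ΣzᵢKᵢ − 1 = 0.1982 and g(1) = 1 − Σzᵢ/Kᵢ = -1.0098, so a root lies in (0, 1).
Iterate (Newton) starting at β = 0.5:
  β = 0.5000: g = -0.34996, g' = -0.9041 → β = 0.1129
  β = 0.1129: g = 0.02955, g' = -1.2638 → β = 0.1363
  β = 0.1363: g = 0.00080, g' = -1.1968 → β = 0.1370
Converged at β = 0.1370.
Then V = β·F = 0.1370·47.8 = 6.5 mol/h and L = F − V = 41.3 mol/h.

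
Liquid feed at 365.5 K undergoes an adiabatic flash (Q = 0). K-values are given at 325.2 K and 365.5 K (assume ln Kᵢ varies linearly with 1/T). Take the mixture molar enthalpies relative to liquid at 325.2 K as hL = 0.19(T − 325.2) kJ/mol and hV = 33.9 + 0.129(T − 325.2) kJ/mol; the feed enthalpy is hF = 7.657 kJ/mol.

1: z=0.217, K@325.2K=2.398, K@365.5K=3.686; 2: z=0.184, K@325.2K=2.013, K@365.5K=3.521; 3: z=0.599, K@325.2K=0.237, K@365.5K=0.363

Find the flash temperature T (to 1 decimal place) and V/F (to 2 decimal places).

T = 336.4 K, V/F = 0.17

Adiabatic flash: solve Rachford–Rice at each trial T, then check hF = ψ·hV(T) + (1−ψ)·hL(T).
  T = 325.2 K: K = (2.398, 2.013, 0.237), RR gives ψ = 0.035, H_out = 1.174 kJ/mol
  T = 365.5 K: K = (3.686, 3.521, 0.363), RR gives ψ = 0.400, H_out = 20.231 kJ/mol
  T = 345.4 K: K = (3.012, 2.708, 0.297), RR gives ψ = 0.250, H_out = 12.004 kJ/mol
  T = 335.3 K: K = (2.697, 2.345, 0.266), RR gives ψ = 0.155, H_out = 7.093 kJ/mol
  T = 340.4 K: K = (2.854, 2.525, 0.282), RR gives ψ = 0.206, H_out = 9.668 kJ/mol
  T = 337.9 K: K = (2.776, 2.436, 0.274), RR gives ψ = 0.182, H_out = 8.433 kJ/mol
  T = 336.6 K: K = (2.737, 2.390, 0.270), RR gives ψ = 0.169, H_out = 7.770 kJ/mol
Linear interpolation between T = 335.3 (H_out = 7.093) and T = 336.6 (H_out = 7.770) on hF = 7.657 gives T ≈ 336.4 K, at which ψ = 0.17.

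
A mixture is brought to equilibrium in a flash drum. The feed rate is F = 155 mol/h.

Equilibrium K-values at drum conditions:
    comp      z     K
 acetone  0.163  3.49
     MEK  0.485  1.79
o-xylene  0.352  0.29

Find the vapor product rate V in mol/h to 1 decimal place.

Iterate (Newton) starting at β = 0.58:
  β = 0.580: g = 0.0039, g' = -0.824 → β = 0.585
Converged at β = 0.585.
Then V = β·F = 0.5847·155 = 90.6 mol/h and L = F − V = 64.4 mol/h.

V = 90.6 mol/h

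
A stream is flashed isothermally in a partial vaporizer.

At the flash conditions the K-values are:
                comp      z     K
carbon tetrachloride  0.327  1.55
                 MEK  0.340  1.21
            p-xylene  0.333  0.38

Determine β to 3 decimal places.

Rachford–Rice: g(β) = Σ zᵢ(Kᵢ−1)/(1+β(Kᵢ−1)) = 0.
Check two-phase: ΣzᵢKᵢ = 1.045 > 1 and Σzᵢ/Kᵢ = 1.368 > 1, so g(0) = 0.045 > 0 and g(1) = -0.368 < 0.
Newton iteration, β⁰ = 0.5:
  β = 0.500: g = -0.0935, g' = -0.342 → β = 0.226
  β = 0.226: g = -0.0121, g' = -0.265 → β = 0.181
  β = 0.181: g = -0.0002, g' = -0.258 → β = 0.180
Converged at β = 0.180.

β = 0.180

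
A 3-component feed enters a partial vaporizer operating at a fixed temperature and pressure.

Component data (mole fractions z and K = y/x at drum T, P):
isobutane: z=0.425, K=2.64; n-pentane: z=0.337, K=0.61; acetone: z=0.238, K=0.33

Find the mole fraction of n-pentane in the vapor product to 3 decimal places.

y_n-pentane = 0.252

Material balance + equilibrium reduce to Σ zᵢ(Kᵢ−1)/(1+ψ(Kᵢ−1)) = 0.
g(0) = ΣzᵢKᵢ − 1 = 0.406 and g(1) = 1 − Σzᵢ/Kᵢ = -0.435, so a root lies in (0, 1).
Iterate (Newton) starting at ψ = 0.55:
  ψ = 0.550: g = -0.0534, g' = -0.667 → ψ = 0.470
Converged at ψ = 0.470.
Compositions from xᵢ = zᵢ/(1+ψ(Kᵢ−1)), yᵢ = Kᵢxᵢ:
  isobutane: x = 0.240, y = 0.634
  n-pentane: x = 0.413, y = 0.252
  acetone: x = 0.347, y = 0.115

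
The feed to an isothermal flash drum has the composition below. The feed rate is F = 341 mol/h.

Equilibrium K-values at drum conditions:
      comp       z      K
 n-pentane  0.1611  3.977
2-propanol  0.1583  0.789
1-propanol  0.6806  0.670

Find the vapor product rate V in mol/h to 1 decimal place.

V = 82.2 mol/h

Newton iteration, V/F⁰ = 0.58:
  V/F = 0.5800: g = -0.13993, g' = -0.3145 → V/F = 0.1351
  V/F = 0.1351: g = 0.07254, g' = -0.8147 → V/F = 0.2242
  V/F = 0.2242: g = 0.01003, g' = -0.6078 → V/F = 0.2407
  V/F = 0.2407: g = 0.00023, g' = -0.5798 → V/F = 0.2411
Converged at V/F = 0.2411.
Then V = V/F·F = 0.2411·341 = 82.2 mol/h and L = F − V = 258.8 mol/h.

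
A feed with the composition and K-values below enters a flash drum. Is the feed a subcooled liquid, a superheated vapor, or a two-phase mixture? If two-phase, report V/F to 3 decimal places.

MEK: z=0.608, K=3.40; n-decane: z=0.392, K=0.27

ΣzᵢKᵢ = 2.173; Σzᵢ/Kᵢ = 1.631.
Both exceed 1, so a two-phase solution exists.
Iterate (Newton) starting at ψ = 0.49:
  ψ = 0.490: g = 0.2251, g' = -1.246 → ψ = 0.671
  ψ = 0.671: g = -0.0014, g' = -1.316 → ψ = 0.670
Converged at ψ = 0.670.

two-phase, V/F = 0.670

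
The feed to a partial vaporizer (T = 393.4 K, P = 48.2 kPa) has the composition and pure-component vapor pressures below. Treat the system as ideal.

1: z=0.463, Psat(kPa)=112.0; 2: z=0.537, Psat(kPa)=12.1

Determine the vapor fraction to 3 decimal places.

Raoult's law: Kᵢ = Pᵢˢᵃᵗ/P = Pᵢˢᵃᵗ/48.2.
  K_1 = 112.0/48.2 = 2.32365, K_2 = 12.1/48.2 = 0.25104
Material balance + equilibrium reduce to Σ zᵢ(Kᵢ−1)/(1+ψ(Kᵢ−1)) = 0.
Feasibility: ΣzᵢKᵢ = 1.211, Σzᵢ/Kᵢ = 2.338 — both > 1, two phases present.
Binary case is linear: z₁(K₁−1)(1+ψ(K₂−1)) + z₂(K₂−1)(1+ψ(K₁−1)) = 0
⇒ ψ = [z₁(K₁−1)+z₂(K₂−1)] / [−(K₁−1)(K₂−1)] = 0.2107/0.9914 = 0.212

ψ = 0.212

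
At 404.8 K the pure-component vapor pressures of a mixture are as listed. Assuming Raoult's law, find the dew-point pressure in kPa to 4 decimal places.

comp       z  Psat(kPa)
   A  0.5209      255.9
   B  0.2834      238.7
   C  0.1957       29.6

Pdew = 101.6848 kPa

At the dew point ψ → 1, so Σzᵢ/Kᵢ = 1 with Kᵢ = Pᵢˢᵃᵗ/P ⇒ 1/P = Σzᵢ/Pᵢˢᵃᵗ.
1/P = 0.5209/255.9 + 0.2834/238.7 + 0.1957/29.6 = 0.0098343 ⇒ P = 101.6848 kPa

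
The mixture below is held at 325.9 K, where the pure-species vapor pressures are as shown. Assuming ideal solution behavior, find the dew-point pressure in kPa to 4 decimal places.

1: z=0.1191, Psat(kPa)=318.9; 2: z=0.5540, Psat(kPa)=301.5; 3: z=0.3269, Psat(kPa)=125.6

Pdew = 207.7422 kPa

At the dew point ψ → 1, so Σzᵢ/Kᵢ = 1 with Kᵢ = Pᵢˢᵃᵗ/P ⇒ 1/P = Σzᵢ/Pᵢˢᵃᵗ.
1/P = 0.1191/318.9 + 0.5540/301.5 + 0.3269/125.6 = 0.0048137 ⇒ P = 207.7422 kPa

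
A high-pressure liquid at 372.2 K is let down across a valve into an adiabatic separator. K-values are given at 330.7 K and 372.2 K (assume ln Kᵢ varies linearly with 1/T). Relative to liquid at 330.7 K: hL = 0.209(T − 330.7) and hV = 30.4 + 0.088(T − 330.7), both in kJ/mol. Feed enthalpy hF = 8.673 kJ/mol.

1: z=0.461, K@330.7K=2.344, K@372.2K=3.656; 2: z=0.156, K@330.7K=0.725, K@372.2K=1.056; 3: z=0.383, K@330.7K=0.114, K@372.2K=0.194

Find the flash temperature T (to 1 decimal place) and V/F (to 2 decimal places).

Adiabatic flash: solve Rachford–Rice at each trial T, then check hF = ψ·hV(T) + (1−ψ)·hL(T).
  T = 330.7 K: K = (2.344, 0.725, 0.114), RR gives ψ = 0.231, H_out = 7.033 kJ/mol
  T = 372.2 K: K = (3.656, 1.056, 0.194), RR gives ψ = 0.513, H_out = 21.701 kJ/mol
  T = 351.4 K: K = (2.964, 0.884, 0.151), RR gives ψ = 0.396, H_out = 15.386 kJ/mol
  T = 341.0 K: K = (2.644, 0.803, 0.132), RR gives ψ = 0.323, H_out = 11.568 kJ/mol
  T = 335.9 K: K = (2.493, 0.764, 0.123), RR gives ψ = 0.281, H_out = 9.439 kJ/mol
  T = 333.3 K: K = (2.418, 0.744, 0.118), RR gives ψ = 0.257, H_out = 8.270 kJ/mol
  T = 334.6 K: K = (2.455, 0.754, 0.121), RR gives ψ = 0.269, H_out = 8.862 kJ/mol
Linear interpolation between T = 333.3 (H_out = 8.270) and T = 334.6 (H_out = 8.862) on hF = 8.673 gives T ≈ 334.2 K, at which ψ = 0.27.

T = 334.2 K, V/F = 0.27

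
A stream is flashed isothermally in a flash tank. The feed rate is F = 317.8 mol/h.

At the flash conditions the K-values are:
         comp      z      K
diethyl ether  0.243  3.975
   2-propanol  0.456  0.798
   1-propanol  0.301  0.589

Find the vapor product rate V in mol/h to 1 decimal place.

Material balance + equilibrium reduce to Σ zᵢ(Kᵢ−1)/(1+V/F(Kᵢ−1)) = 0.
Feasibility: ΣzᵢKᵢ = 1.507, Σzᵢ/Kᵢ = 1.144 — both > 1, two phases present.
Newton–Raphson from V/F = 0.5:
  V/F = 0.500: g = 0.0325, g' = -0.451 → V/F = 0.572
  V/F = 0.572: g = 0.0017, g' = -0.405 → V/F = 0.576
Converged at V/F = 0.576.
Then V = V/F·F = 0.5762·317.8 = 183.1 mol/h and L = F − V = 134.7 mol/h.

V = 183.1 mol/h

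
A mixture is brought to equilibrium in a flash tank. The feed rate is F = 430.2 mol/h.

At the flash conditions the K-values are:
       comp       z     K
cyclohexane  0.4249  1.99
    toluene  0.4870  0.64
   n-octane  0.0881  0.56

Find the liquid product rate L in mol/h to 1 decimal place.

L = 189.9 mol/h

Rachford–Rice: g(β) = Σ zᵢ(Kᵢ−1)/(1+β(Kᵢ−1)) = 0.
g(0) = ΣzᵢKᵢ − 1 = 0.2066 and g(1) = 1 − Σzᵢ/Kᵢ = -0.1318, so a root lies in (0, 1).
Iterate (Newton) starting at β = 0.64:
  β = 0.6400: g = -0.02427, g' = -0.2957 → β = 0.5579
  β = 0.5579: g = 0.00022, g' = -0.3016 → β = 0.5586
Converged at β = 0.5586.
Then V = β·F = 0.5586·430.2 = 240.3 mol/h and L = F − V = 189.9 mol/h.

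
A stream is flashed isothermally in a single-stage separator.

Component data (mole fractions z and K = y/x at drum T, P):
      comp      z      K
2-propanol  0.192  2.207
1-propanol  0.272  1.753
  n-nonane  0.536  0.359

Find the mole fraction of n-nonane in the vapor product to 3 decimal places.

Newton–Raphson from ψ = 0.38:
  ψ = 0.380: g = -0.1361, g' = -0.610 → ψ = 0.157
  ψ = 0.157: g = -0.0039, g' = -0.593 → ψ = 0.150
Converged at ψ = 0.150.
Compositions from xᵢ = zᵢ/(1+ψ(Kᵢ−1)), yᵢ = Kᵢxᵢ:
  2-propanol: x = 0.163, y = 0.359
  1-propanol: x = 0.244, y = 0.428
  n-nonane: x = 0.593, y = 0.213

y_n-nonane = 0.213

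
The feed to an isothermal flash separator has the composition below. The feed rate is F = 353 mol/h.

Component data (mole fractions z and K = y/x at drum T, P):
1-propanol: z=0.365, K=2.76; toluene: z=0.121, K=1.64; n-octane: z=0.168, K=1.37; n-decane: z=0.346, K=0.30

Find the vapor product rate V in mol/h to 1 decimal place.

V = 212.5 mol/h

Material balance + equilibrium reduce to Σ zᵢ(Kᵢ−1)/(1+ψ(Kᵢ−1)) = 0.
g(0) = ΣzᵢKᵢ − 1 = 0.540 and g(1) = 1 − Σzᵢ/Kᵢ = -0.482, so a root lies in (0, 1).
Iterate (Newton) starting at ψ = 0.5:
  ψ = 0.500: g = 0.0802, g' = -0.766 → ψ = 0.605
  ψ = 0.605: g = -0.0022, g' = -0.816 → ψ = 0.602
Converged at ψ = 0.602.
Then V = ψ·F = 0.6021·353 = 212.5 mol/h and L = F − V = 140.5 mol/h.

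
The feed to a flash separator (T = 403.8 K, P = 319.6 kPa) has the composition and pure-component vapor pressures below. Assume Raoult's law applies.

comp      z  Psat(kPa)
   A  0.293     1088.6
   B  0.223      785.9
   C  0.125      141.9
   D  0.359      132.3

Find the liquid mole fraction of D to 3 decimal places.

Raoult's law: Kᵢ = Pᵢˢᵃᵗ/P = Pᵢˢᵃᵗ/319.6.
  K_A = 1088.6/319.6 = 3.40613, K_B = 785.9/319.6 = 2.45901, K_C = 141.9/319.6 = 0.44399, K_D = 132.3/319.6 = 0.41395
Iterate (Newton) starting at ψ = 0.59:
  ψ = 0.590: g = 0.0412, g' = -0.800 → ψ = 0.641
  ψ = 0.641: g = 0.0001, g' = -0.799 → ψ = 0.642
Converged at ψ = 0.642.
Compositions from xᵢ = zᵢ/(1+ψ(Kᵢ−1)), yᵢ = Kᵢxᵢ:
  A: x = 0.115, y = 0.392
  B: x = 0.115, y = 0.283
  C: x = 0.194, y = 0.086
  D: x = 0.575, y = 0.238

x_D = 0.575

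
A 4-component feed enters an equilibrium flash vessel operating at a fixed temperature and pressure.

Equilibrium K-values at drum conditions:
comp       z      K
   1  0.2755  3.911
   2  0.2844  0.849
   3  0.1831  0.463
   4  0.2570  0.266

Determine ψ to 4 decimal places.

Newton iteration, ψ⁰ = 0.5:
  ψ = 0.5000: g = -0.15227, g' = -0.8390 → ψ = 0.3185
  ψ = 0.3185: g = 0.00621, g' = -0.9484 → ψ = 0.3251
Converged at ψ = 0.3251.

ψ = 0.3251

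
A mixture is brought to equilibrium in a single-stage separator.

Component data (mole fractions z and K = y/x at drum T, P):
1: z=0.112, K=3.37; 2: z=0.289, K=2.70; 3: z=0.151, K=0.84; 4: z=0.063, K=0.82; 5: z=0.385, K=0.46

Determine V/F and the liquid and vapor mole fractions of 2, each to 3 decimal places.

Rachford–Rice: g(V/F) = Σ zᵢ(Kᵢ−1)/(1+V/F(Kᵢ−1)) = 0.
Check two-phase: ΣzᵢKᵢ = 1.513 > 1 and Σzᵢ/Kᵢ = 1.234 > 1, so g(0) = 0.513 > 0 and g(1) = -0.234 < 0.
Iterate (Newton) starting at V/F = 0.5:
  V/F = 0.500: g = 0.0635, g' = -0.594 → V/F = 0.607
  V/F = 0.607: g = 0.0019, g' = -0.564 → V/F = 0.610
Converged at V/F = 0.610.
Compositions from xᵢ = zᵢ/(1+V/F(Kᵢ−1)), yᵢ = Kᵢxᵢ:
  1: x = 0.046, y = 0.154
  2: x = 0.142, y = 0.383
  3: x = 0.167, y = 0.141
  4: x = 0.071, y = 0.058
  5: x = 0.574, y = 0.264

V/F = 0.610, x_2 = 0.142, y_2 = 0.383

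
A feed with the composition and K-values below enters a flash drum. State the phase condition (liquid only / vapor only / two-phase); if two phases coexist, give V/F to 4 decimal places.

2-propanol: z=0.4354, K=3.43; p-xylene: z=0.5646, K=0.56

ΣzᵢKᵢ = 1.8096; Σzᵢ/Kᵢ = 1.1352.
Both exceed 1, so a two-phase solution exists.
Binary case is linear: z₁(K₁−1)(1+ψ(K₂−1)) + z₂(K₂−1)(1+ψ(K₁−1)) = 0
⇒ ψ = [z₁(K₁−1)+z₂(K₂−1)] / [−(K₁−1)(K₂−1)] = 0.80960/1.06920 = 0.7572

two-phase, V/F = 0.7572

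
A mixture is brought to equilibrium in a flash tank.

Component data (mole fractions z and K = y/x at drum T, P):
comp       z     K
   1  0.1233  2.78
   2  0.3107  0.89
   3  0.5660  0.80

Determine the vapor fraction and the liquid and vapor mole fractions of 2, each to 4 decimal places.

Let ψ = V/F and solve Σ zᵢ(Kᵢ−1)/(1+ψ(Kᵢ−1)) = 0.
Check two-phase: ΣzᵢKᵢ = 1.0721 > 1 and Σzᵢ/Kᵢ = 1.1010 > 1, so g(0) = 0.0721 > 0 and g(1) = -0.1010 < 0.
Iterate (Newton) starting at ψ = 0.5:
  ψ = 0.5000: g = -0.04582, g' = -0.1415 → ψ = 0.1762
  ψ = 0.1762: g = 0.01488, g' = -0.2546 → ψ = 0.2347
  ψ = 0.2347: g = 0.00095, g' = -0.2233 → ψ = 0.2389
  ψ = 0.2389: g = 0.00000, g' = -0.2212 → ψ = 0.2390
Converged at ψ = 0.2390.
Compositions from xᵢ = zᵢ/(1+ψ(Kᵢ−1)), yᵢ = Kᵢxᵢ:
  1: x = 0.0865, y = 0.2405
  2: x = 0.3191, y = 0.2840
  3: x = 0.5944, y = 0.4755

ψ = 0.2390, x_2 = 0.3191, y_2 = 0.2840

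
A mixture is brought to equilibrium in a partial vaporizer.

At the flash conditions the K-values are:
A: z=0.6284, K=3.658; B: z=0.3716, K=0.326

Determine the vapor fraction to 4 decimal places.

Let ψ = V/F and solve Σ zᵢ(Kᵢ−1)/(1+ψ(Kᵢ−1)) = 0.
Check two-phase: ΣzᵢKᵢ = 2.4198 > 1 and Σzᵢ/Kᵢ = 1.3117 > 1, so g(0) = 1.4198 > 0 and g(1) = -0.3117 < 0.
Binary case is linear: z₁(K₁−1)(1+ψ(K₂−1)) + z₂(K₂−1)(1+ψ(K₁−1)) = 0
⇒ ψ = [z₁(K₁−1)+z₂(K₂−1)] / [−(K₁−1)(K₂−1)] = 1.41983/1.79149 = 0.7925

ψ = 0.7925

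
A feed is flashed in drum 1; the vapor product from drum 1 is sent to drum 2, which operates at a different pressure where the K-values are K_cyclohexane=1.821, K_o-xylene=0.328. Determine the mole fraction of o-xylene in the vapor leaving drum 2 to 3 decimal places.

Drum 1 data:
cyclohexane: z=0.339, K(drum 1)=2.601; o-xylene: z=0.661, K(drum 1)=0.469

Drum 1:
Let ψ₁ = V/F and solve Σ zᵢ(Kᵢ−1)/(1+ψ₁(Kᵢ−1)) = 0.
Check two-phase: ΣzᵢKᵢ = 1.192 > 1 and Σzᵢ/Kᵢ = 1.540 > 1, so g(0) = 0.192 > 0 and g(1) = -0.540 < 0.
Iterate (Newton) starting at ψ₁ = 0.5:
  ψ₁ = 0.500: g = -0.1764, g' = -0.614 → ψ₁ = 0.212
  ψ₁ = 0.212: g = 0.0094, g' = -0.721 → ψ₁ = 0.225
  ψ₁ = 0.225: g = 0.0001, g' = -0.710 → ψ₁ = 0.226
Converged at ψ₁ = 0.226.
Drum-1 compositions:
  cyclohexane: x = 0.249, y = 0.648
  o-xylene: x = 0.751, y = 0.352
Drum-2 feed = drum-1 vapor: z₂ = (0.6478, 0.3522).
Drum 2:
Let ψ₂ = V/F and solve Σ zᵢ(Kᵢ−1)/(1+ψ₂(Kᵢ−1)) = 0.
Feasibility: ΣzᵢKᵢ = 1.295, Σzᵢ/Kᵢ = 1.429 — both > 1, two phases present.
Binary case is linear: z₁(K₁−1)(1+ψ₂(K₂−1)) + z₂(K₂−1)(1+ψ₂(K₁−1)) = 0
⇒ ψ₂ = [z₁(K₁−1)+z₂(K₂−1)] / [−(K₁−1)(K₂−1)] = 0.2952/0.5517 = 0.535
  cyclohexane: x = 0.450, y = 0.820
  o-xylene: x = 0.550, y = 0.180

y_o-xylene (drum 2) = 0.180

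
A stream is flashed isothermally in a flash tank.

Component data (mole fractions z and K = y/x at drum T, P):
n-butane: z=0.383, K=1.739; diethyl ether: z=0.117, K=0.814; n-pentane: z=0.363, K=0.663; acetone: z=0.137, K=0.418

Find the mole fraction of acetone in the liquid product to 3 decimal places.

x_acetone = 0.156

Let ψ = V/F and solve Σ zᵢ(Kᵢ−1)/(1+ψ(Kᵢ−1)) = 0.
Feasibility: ΣzᵢKᵢ = 1.059, Σzᵢ/Kᵢ = 1.239 — both > 1, two phases present.
Iterate (Newton) starting at ψ = 0.38:
  ψ = 0.380: g = -0.0451, g' = -0.263 → ψ = 0.208
  ψ = 0.208: g = 0.0003, g' = -0.269 → ψ = 0.210
Converged at ψ = 0.210.
Compositions from xᵢ = zᵢ/(1+ψ(Kᵢ−1)), yᵢ = Kᵢxᵢ:
  n-butane: x = 0.332, y = 0.577
  diethyl ether: x = 0.122, y = 0.099
  n-pentane: x = 0.391, y = 0.259
  acetone: x = 0.156, y = 0.065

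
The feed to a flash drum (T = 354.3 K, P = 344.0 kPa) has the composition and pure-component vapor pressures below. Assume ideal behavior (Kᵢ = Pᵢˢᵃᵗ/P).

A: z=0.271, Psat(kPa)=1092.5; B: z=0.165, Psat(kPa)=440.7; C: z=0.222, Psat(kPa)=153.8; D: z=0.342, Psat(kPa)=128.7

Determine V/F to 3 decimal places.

V/F = 0.286

Raoult's law: Kᵢ = Pᵢˢᵃᵗ/P = Pᵢˢᵃᵗ/344.0.
  K_A = 1092.5/344.0 = 3.17587, K_B = 440.7/344.0 = 1.28110, K_C = 153.8/344.0 = 0.44709, K_D = 128.7/344.0 = 0.37413
Rachford–Rice: g(V/F) = Σ zᵢ(Kᵢ−1)/(1+V/F(Kᵢ−1)) = 0.
Check two-phase: ΣzᵢKᵢ = 1.299 > 1 and Σzᵢ/Kᵢ = 1.625 > 1, so g(0) = 0.299 > 0 and g(1) = -0.625 < 0.
Newton–Raphson from V/F = 0.57:
  V/F = 0.570: g = -0.2088, g' = -0.734 → V/F = 0.285
  V/F = 0.285: g = 0.0003, g' = -0.794 → V/F = 0.286
Converged at V/F = 0.286.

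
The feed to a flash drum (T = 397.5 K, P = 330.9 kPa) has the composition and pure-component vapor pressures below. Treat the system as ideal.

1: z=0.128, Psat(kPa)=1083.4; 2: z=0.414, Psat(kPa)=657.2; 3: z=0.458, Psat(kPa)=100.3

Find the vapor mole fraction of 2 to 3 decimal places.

y_2 = 0.588

Raoult's law: Kᵢ = Pᵢˢᵃᵗ/P = Pᵢˢᵃᵗ/330.9.
  K_1 = 1083.4/330.9 = 3.27410, K_2 = 657.2/330.9 = 1.98610, K_3 = 100.3/330.9 = 0.30311
Rachford–Rice: g(ψ) = Σ zᵢ(Kᵢ−1)/(1+ψ(Kᵢ−1)) = 0.
Check two-phase: ΣzᵢKᵢ = 1.380 > 1 and Σzᵢ/Kᵢ = 1.759 > 1, so g(0) = 0.380 > 0 and g(1) = -0.759 < 0.
Iterate (Newton) starting at ψ = 0.68:
  ψ = 0.680: g = -0.2480, g' = -1.050 → ψ = 0.444
  ψ = 0.444: g = -0.0333, g' = -0.825 → ψ = 0.404
  ψ = 0.404: g = -0.0002, g' = -0.817 → ψ = 0.403
Converged at ψ = 0.403.
Compositions from xᵢ = zᵢ/(1+ψ(Kᵢ−1)), yᵢ = Kᵢxᵢ:
  1: x = 0.067, y = 0.219
  2: x = 0.296, y = 0.588
  3: x = 0.637, y = 0.193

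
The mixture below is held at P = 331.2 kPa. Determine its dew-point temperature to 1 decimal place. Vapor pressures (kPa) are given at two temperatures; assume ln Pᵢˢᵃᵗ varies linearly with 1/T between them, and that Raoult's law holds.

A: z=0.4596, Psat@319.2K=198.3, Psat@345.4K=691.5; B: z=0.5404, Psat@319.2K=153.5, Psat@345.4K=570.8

Dew-point temperature: Σzᵢ·P/Pᵢˢᵃᵗ(T) = 1. Interpolate ln Pᵢˢᵃᵗ = aᵢ + bᵢ/T.
  T = 319.2 K: ΣzᵢP/Pᵢˢᵃᵗ = 1.9336
  T = 345.4 K: ΣzᵢP/Pᵢˢᵃᵗ = 0.5337
  T = 332.3 K: ΣzᵢP/Pᵢˢᵃᵗ = 0.9903
  T = 325.8 K: ΣzᵢP/Pᵢˢᵃᵗ = 1.3709
  T = 329.1 K: ΣzᵢP/Pᵢˢᵃᵗ = 1.1604
  T = 330.7 K: ΣzᵢP/Pᵢˢᵃᵗ = 1.0715
Interpolating between 330.7 K and 332.3 K gives T ≈ 332.1 K.

T = 332.1 K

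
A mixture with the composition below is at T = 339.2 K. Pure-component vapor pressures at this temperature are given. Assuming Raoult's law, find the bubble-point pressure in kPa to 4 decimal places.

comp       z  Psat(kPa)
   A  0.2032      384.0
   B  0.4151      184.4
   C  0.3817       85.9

Pbub = 187.3613 kPa

At the bubble point ψ → 0, so ΣzᵢKᵢ = 1 with Kᵢ = Pᵢˢᵃᵗ/P ⇒ P = ΣzᵢPᵢˢᵃᵗ.
P = 0.2032·384.0 + 0.4151·184.4 + 0.3817·85.9 = 187.3613 kPa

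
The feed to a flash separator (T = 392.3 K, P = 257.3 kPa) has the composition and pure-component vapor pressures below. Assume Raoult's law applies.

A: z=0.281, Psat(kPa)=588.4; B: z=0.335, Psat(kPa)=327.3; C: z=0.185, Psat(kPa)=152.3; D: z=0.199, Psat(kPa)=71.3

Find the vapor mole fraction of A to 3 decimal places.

Raoult's law: Kᵢ = Pᵢˢᵃᵗ/P = Pᵢˢᵃᵗ/257.3.
  K_A = 588.4/257.3 = 2.28682, K_B = 327.3/257.3 = 1.27206, K_C = 152.3/257.3 = 0.59192, K_D = 71.3/257.3 = 0.27711
Material balance + equilibrium reduce to Σ zᵢ(Kᵢ−1)/(1+β(Kᵢ−1)) = 0.
g(0) = ΣzᵢKᵢ − 1 = 0.233 and g(1) = 1 − Σzᵢ/Kᵢ = -0.417, so a root lies in (0, 1).
Iterate (Newton) starting at β = 0.5:
  β = 0.500: g = -0.0199, g' = -0.495 → β = 0.460
  β = 0.460: g = -0.0003, g' = -0.483 → β = 0.459
Converged at β = 0.459.
Compositions from xᵢ = zᵢ/(1+β(Kᵢ−1)), yᵢ = Kᵢxᵢ:
  A: x = 0.177, y = 0.404
  B: x = 0.298, y = 0.379
  C: x = 0.228, y = 0.135
  D: x = 0.298, y = 0.083

y_A = 0.404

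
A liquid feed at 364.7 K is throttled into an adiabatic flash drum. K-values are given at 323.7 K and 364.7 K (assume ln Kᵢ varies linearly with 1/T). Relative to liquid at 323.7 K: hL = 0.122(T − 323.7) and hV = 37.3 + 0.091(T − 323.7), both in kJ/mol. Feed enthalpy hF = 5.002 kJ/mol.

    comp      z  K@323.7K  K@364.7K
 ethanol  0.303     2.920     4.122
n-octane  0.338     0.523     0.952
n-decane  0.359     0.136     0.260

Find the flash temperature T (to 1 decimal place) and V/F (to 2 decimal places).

Adiabatic flash: solve Rachford–Rice at each trial T, then check hF = ψ·hV(T) + (1−ψ)·hL(T).
  T = 323.7 K: K = (2.920, 0.523, 0.136), RR gives ψ = 0.083, H_out = 3.089 kJ/mol
  T = 364.7 K: K = (4.122, 0.952, 0.260), RR gives ψ = 0.428, H_out = 20.406 kJ/mol
  T = 344.2 K: K = (3.505, 0.718, 0.192), RR gives ψ = 0.251, H_out = 11.689 kJ/mol
  T = 333.9 K: K = (3.207, 0.615, 0.162), RR gives ψ = 0.167, H_out = 7.420 kJ/mol
  T = 328.8 K: K = (3.062, 0.568, 0.149), RR gives ψ = 0.125, H_out = 5.279 kJ/mol
  T = 326.2 K: K = (2.989, 0.545, 0.142), RR gives ψ = 0.104, H_out = 4.171 kJ/mol
  T = 327.5 K: K = (3.026, 0.556, 0.145), RR gives ψ = 0.115, H_out = 4.727 kJ/mol
Linear interpolation between T = 327.5 (H_out = 4.727) and T = 328.8 (H_out = 5.279) on hF = 5.002 gives T ≈ 328.1 K, at which ψ = 0.12.

T = 328.1 K, V/F = 0.12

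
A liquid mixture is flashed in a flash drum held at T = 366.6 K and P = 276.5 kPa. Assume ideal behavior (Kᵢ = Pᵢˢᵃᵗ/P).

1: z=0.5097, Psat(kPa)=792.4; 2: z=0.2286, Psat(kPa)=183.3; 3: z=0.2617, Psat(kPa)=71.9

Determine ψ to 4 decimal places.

ψ = 0.6043

Raoult's law: Kᵢ = Pᵢˢᵃᵗ/P = Pᵢˢᵃᵗ/276.5.
  K_1 = 792.4/276.5 = 2.865823, K_2 = 183.3/276.5 = 0.662929, K_3 = 71.9/276.5 = 0.260036
Newton–Raphson from ψ = 0.5:
  ψ = 0.5000: g = 0.09197, g' = -0.8735 → ψ = 0.6053
  ψ = 0.6053: g = -0.00093, g' = -0.9024 → ψ = 0.6043
Converged at ψ = 0.6043.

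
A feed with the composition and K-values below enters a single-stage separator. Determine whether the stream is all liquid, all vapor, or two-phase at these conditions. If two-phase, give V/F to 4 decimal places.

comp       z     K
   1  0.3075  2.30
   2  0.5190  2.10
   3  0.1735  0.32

ΣzᵢKᵢ = 1.8527; Σzᵢ/Kᵢ = 0.9230.
Since Σzᵢ/Kᵢ < 1 the mixture is above its dew point — single vapor phase.

all vapor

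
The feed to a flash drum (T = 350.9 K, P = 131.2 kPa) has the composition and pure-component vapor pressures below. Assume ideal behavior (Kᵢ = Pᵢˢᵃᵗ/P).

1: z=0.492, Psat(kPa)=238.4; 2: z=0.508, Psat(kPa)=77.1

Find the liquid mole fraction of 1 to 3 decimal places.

Raoult's law: Kᵢ = Pᵢˢᵃᵗ/P = Pᵢˢᵃᵗ/131.2.
  K_1 = 238.4/131.2 = 1.81707, K_2 = 77.1/131.2 = 0.58765
Material balance + equilibrium reduce to Σ zᵢ(Kᵢ−1)/(1+ψ(Kᵢ−1)) = 0.
Feasibility: ΣzᵢKᵢ = 1.193, Σzᵢ/Kᵢ = 1.135 — both > 1, two phases present.
Binary case is linear: z₁(K₁−1)(1+ψ(K₂−1)) + z₂(K₂−1)(1+ψ(K₁−1)) = 0
⇒ ψ = [z₁(K₁−1)+z₂(K₂−1)] / [−(K₁−1)(K₂−1)] = 0.1925/0.3369 = 0.571
Compositions from xᵢ = zᵢ/(1+ψ(Kᵢ−1)), yᵢ = Kᵢxᵢ:
  1: x = 0.335, y = 0.609
  2: x = 0.665, y = 0.391

x_1 = 0.335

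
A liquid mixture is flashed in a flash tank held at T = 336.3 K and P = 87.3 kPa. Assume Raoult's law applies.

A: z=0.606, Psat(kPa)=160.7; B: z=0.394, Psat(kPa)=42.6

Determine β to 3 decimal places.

Raoult's law: Kᵢ = Pᵢˢᵃᵗ/P = Pᵢˢᵃᵗ/87.3.
  K_A = 160.7/87.3 = 1.84078, K_B = 42.6/87.3 = 0.48797
Binary case is linear: z₁(K₁−1)(1+β(K₂−1)) + z₂(K₂−1)(1+β(K₁−1)) = 0
⇒ β = [z₁(K₁−1)+z₂(K₂−1)] / [−(K₁−1)(K₂−1)] = 0.3078/0.4305 = 0.715

β = 0.715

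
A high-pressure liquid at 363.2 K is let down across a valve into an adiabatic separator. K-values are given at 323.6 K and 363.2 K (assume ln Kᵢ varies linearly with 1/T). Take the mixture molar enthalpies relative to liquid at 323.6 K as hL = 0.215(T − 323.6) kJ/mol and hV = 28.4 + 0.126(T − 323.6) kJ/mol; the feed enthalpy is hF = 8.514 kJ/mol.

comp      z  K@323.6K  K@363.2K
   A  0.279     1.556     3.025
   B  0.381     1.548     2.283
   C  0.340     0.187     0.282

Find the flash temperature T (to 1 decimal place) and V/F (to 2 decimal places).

T = 327.0 K, V/F = 0.28

Adiabatic flash: solve Rachford–Rice at each trial T, then check hF = ψ·hV(T) + (1−ψ)·hL(T).
  T = 323.6 K: K = (1.556, 1.548, 0.187), RR gives ψ = 0.195, H_out = 5.543 kJ/mol
  T = 363.2 K: K = (3.025, 2.283, 0.282), RR gives ψ = 0.700, H_out = 25.937 kJ/mol
  T = 343.4 K: K = (2.212, 1.901, 0.232), RR gives ψ = 0.528, H_out = 18.319 kJ/mol
  T = 333.5 K: K = (1.865, 1.721, 0.209), RR gives ψ = 0.399, H_out = 13.099 kJ/mol
  T = 328.6 K: K = (1.707, 1.634, 0.198), RR gives ψ = 0.312, H_out = 9.784 kJ/mol
  T = 326.1 K: K = (1.630, 1.591, 0.192), RR gives ψ = 0.258, H_out = 7.798 kJ/mol
  T = 327.4 K: K = (1.670, 1.613, 0.195), RR gives ψ = 0.287, H_out = 8.860 kJ/mol
Linear interpolation between T = 326.1 (H_out = 7.798) and T = 327.4 (H_out = 8.860) on hF = 8.514 gives T ≈ 327.0 K, at which ψ = 0.28.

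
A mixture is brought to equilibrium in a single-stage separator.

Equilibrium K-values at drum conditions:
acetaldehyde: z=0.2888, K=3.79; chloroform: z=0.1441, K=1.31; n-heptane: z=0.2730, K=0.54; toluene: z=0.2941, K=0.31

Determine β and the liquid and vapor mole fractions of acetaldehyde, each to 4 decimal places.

β = 0.3844, x_acetaldehyde = 0.1394, y_acetaldehyde = 0.5282

Material balance + equilibrium reduce to Σ zᵢ(Kᵢ−1)/(1+β(Kᵢ−1)) = 0.
Feasibility: ΣzᵢKᵢ = 1.5219, Σzᵢ/Kᵢ = 1.6405 — both > 1, two phases present.
Newton iteration, β⁰ = 0.63:
  β = 0.6300: g = -0.20624, g' = -0.8580 → β = 0.3896
  β = 0.3896: g = -0.00461, g' = -0.8748 → β = 0.3843
  β = 0.3843: g = 0.00001, g' = -0.8791 → β = 0.3844
Converged at β = 0.3844.
Compositions from xᵢ = zᵢ/(1+β(Kᵢ−1)), yᵢ = Kᵢxᵢ:
  acetaldehyde: x = 0.1394, y = 0.5282
  chloroform: x = 0.1288, y = 0.1687
  n-heptane: x = 0.3316, y = 0.1791
  toluene: x = 0.4002, y = 0.1241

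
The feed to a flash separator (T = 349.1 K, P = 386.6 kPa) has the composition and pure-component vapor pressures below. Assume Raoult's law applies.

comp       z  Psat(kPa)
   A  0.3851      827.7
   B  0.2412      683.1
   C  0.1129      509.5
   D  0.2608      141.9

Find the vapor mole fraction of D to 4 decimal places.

Raoult's law: Kᵢ = Pᵢˢᵃᵗ/P = Pᵢˢᵃᵗ/386.6.
  K_A = 827.7/386.6 = 2.140973, K_B = 683.1/386.6 = 1.766943, K_C = 509.5/386.6 = 1.317900, K_D = 141.9/386.6 = 0.367046
Material balance + equilibrium reduce to Σ zᵢ(Kᵢ−1)/(1+β(Kᵢ−1)) = 0.
Feasibility: ΣzᵢKᵢ = 1.4952, Σzᵢ/Kᵢ = 1.1126 — both > 1, two phases present.
Iterate (Newton) starting at β = 0.5:
  β = 0.5000: g = 0.20295, g' = -0.5095 → β = 0.8983
  β = 0.8983: g = -0.02822, g' = -0.7403 → β = 0.8602
  β = 0.8602: g = -0.00099, g' = -0.6898 → β = 0.8588
Converged at β = 0.8588.
Compositions from xᵢ = zᵢ/(1+β(Kᵢ−1)), yᵢ = Kᵢxᵢ:
  A: x = 0.1945, y = 0.4164
  B: x = 0.1454, y = 0.2570
  C: x = 0.0887, y = 0.1169
  D: x = 0.5714, y = 0.2097

y_D = 0.2097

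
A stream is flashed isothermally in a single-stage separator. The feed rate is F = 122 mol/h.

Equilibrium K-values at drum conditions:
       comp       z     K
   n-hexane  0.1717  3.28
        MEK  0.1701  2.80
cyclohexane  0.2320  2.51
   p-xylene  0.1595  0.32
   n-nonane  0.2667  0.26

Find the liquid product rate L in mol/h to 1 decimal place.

Iterate (Newton) starting at ψ = 0.5:
  ψ = 0.5000: g = 0.06609, g' = -1.0566 → ψ = 0.5626
  ψ = 0.5626: g = -0.00071, g' = -1.0841 → ψ = 0.5619
Converged at ψ = 0.5619.
Then V = ψ·F = 0.5619·122 = 68.6 mol/h and L = F − V = 53.4 mol/h.

L = 53.4 mol/h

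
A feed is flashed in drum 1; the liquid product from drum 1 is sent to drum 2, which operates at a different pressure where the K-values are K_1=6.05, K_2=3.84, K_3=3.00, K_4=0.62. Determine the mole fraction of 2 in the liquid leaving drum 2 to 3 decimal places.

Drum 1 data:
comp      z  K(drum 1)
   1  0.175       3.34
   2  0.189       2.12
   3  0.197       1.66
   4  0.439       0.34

Drum 1:
Material balance + equilibrium reduce to Σ zᵢ(Kᵢ−1)/(1+ψ₁(Kᵢ−1)) = 0.
g(0) = ΣzᵢKᵢ − 1 = 0.461 and g(1) = 1 − Σzᵢ/Kᵢ = -0.551, so a root lies in (0, 1).
Iterate (Newton) starting at ψ₁ = 0.5:
  ψ₁ = 0.500: g = -0.0103, g' = -0.775 → ψ₁ = 0.487
Converged at ψ₁ = 0.487.
Drum-1 compositions:
  1: x = 0.082, y = 0.273
  2: x = 0.122, y = 0.259
  3: x = 0.149, y = 0.248
  4: x = 0.647, y = 0.220
Drum-2 feed = drum-1 liquid: z₂ = (0.0818, 0.1223, 0.1491, 0.6468).
Drum 2:
Let ψ₂ = V/F and solve Σ zᵢ(Kᵢ−1)/(1+ψ₂(Kᵢ−1)) = 0.
Feasibility: ΣzᵢKᵢ = 1.813, Σzᵢ/Kᵢ = 1.138 — both > 1, two phases present.
Iterate (Newton) starting at ψ₂ = 0.48:
  ψ₂ = 0.480: g = 0.1192, g' = -0.650 → ψ₂ = 0.664
  ψ₂ = 0.664: g = 0.0149, g' = -0.506 → ψ₂ = 0.693
Converged at ψ₂ = 0.693.
  1: x = 0.018, y = 0.110
  2: x = 0.041, y = 0.158
  3: x = 0.062, y = 0.187
  4: x = 0.878, y = 0.544

x_2 (drum 2) = 0.041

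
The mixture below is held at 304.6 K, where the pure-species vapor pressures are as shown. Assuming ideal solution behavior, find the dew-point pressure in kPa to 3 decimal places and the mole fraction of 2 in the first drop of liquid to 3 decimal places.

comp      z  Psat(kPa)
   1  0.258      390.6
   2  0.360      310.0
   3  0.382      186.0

At the dew point ψ → 1, so Σzᵢ/Kᵢ = 1 with Kᵢ = Pᵢˢᵃᵗ/P ⇒ 1/P = Σzᵢ/Pᵢˢᵃᵗ.
1/P = 0.258/390.6 + 0.360/310.0 + 0.382/186.0 = 0.003876 ⇒ P = 258.026 kPa
xᵢ = zᵢP/Pᵢˢᵃᵗ ⇒ x_2 = 0.360·258.026/310.0 = 0.300

Pdew = 258.026 kPa, x_2 = 0.300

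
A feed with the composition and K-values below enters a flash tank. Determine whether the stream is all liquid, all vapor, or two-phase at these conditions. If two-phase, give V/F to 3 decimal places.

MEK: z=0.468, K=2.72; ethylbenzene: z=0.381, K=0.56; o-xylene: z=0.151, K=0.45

ΣzᵢKᵢ = 1.554; Σzᵢ/Kᵢ = 1.188.
Both exceed 1, so a two-phase solution exists.
Iterate (Newton) starting at ψ = 0.62:
  ψ = 0.620: g = 0.0330, g' = -0.569 → ψ = 0.678
Converged at ψ = 0.678.

two-phase, V/F = 0.678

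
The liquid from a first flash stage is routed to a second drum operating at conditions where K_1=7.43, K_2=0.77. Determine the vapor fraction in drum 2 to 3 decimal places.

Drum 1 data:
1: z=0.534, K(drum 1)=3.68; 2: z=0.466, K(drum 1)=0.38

Drum 1:
Let ψ₁ = V/F and solve Σ zᵢ(Kᵢ−1)/(1+ψ₁(Kᵢ−1)) = 0.
Feasibility: ΣzᵢKᵢ = 2.142, Σzᵢ/Kᵢ = 1.371 — both > 1, two phases present.
Binary case is linear: z₁(K₁−1)(1+ψ₁(K₂−1)) + z₂(K₂−1)(1+ψ₁(K₁−1)) = 0
⇒ ψ₁ = [z₁(K₁−1)+z₂(K₂−1)] / [−(K₁−1)(K₂−1)] = 1.1422/1.6616 = 0.687
Drum-1 compositions:
  1: x = 0.188, y = 0.691
  2: x = 0.812, y = 0.309
Drum-2 feed = drum-1 liquid: z₂ = (0.1879, 0.8121).
Drum 2:
Rachford–Rice: g(ψ₂) = Σ zᵢ(Kᵢ−1)/(1+ψ₂(Kᵢ−1)) = 0.
Feasibility: ΣzᵢKᵢ = 2.021, Σzᵢ/Kᵢ = 1.080 — both > 1, two phases present.
Iterate (Newton) starting at ψ₂ = 0.5:
  ψ₂ = 0.500: g = 0.0756, g' = -0.492 → ψ₂ = 0.654
  ψ₂ = 0.654: g = 0.0124, g' = -0.347 → ψ₂ = 0.689
  ψ₂ = 0.689: g = 0.0004, g' = -0.324 → ψ₂ = 0.691
Converged at ψ₂ = 0.691.
  1: x = 0.035, y = 0.257
  2: x = 0.965, y = 0.743

V/F (drum 2) = 0.691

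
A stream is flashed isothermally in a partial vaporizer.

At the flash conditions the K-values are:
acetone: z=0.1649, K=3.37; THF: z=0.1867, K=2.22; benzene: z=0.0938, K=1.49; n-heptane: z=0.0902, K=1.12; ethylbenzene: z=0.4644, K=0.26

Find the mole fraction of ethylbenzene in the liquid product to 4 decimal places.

Iterate (Newton) starting at ψ = 0.58:
  ψ = 0.5800: g = -0.25818, g' = -1.0549 → ψ = 0.3353
  ψ = 0.3353: g = -0.02772, g' = -0.8952 → ψ = 0.3043
  ψ = 0.3043: g = 0.00009, g' = -0.9023 → ψ = 0.3044
Converged at ψ = 0.3044.
Compositions from xᵢ = zᵢ/(1+ψ(Kᵢ−1)), yᵢ = Kᵢxᵢ:
  acetone: x = 0.0958, y = 0.3228
  THF: x = 0.1361, y = 0.3022
  benzene: x = 0.0816, y = 0.1216
  n-heptane: x = 0.0870, y = 0.0975
  ethylbenzene: x = 0.5994, y = 0.1558

x_ethylbenzene = 0.5994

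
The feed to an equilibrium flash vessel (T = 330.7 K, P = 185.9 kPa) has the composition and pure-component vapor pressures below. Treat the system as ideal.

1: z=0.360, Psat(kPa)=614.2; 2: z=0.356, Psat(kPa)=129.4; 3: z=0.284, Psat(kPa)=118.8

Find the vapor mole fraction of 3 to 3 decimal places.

y_3 = 0.257

Raoult's law: Kᵢ = Pᵢˢᵃᵗ/P = Pᵢˢᵃᵗ/185.9.
  K_1 = 614.2/185.9 = 3.30393, K_2 = 129.4/185.9 = 0.69607, K_3 = 118.8/185.9 = 0.63905
Let ψ = V/F and solve Σ zᵢ(Kᵢ−1)/(1+ψ(Kᵢ−1)) = 0.
g(0) = ΣzᵢKᵢ − 1 = 0.619 and g(1) = 1 − Σzᵢ/Kᵢ = -0.065, so a root lies in (0, 1).
Iterate (Newton) starting at ψ = 0.5:
  ψ = 0.500: g = 0.1328, g' = -0.513 → ψ = 0.759
  ψ = 0.759: g = 0.0201, g' = -0.379 → ψ = 0.812
  ψ = 0.812: g = 0.0004, g' = -0.364 → ψ = 0.813
Converged at ψ = 0.813.
Compositions from xᵢ = zᵢ/(1+ψ(Kᵢ−1)), yᵢ = Kᵢxᵢ:
  1: x = 0.125, y = 0.414
  2: x = 0.473, y = 0.329
  3: x = 0.402, y = 0.257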